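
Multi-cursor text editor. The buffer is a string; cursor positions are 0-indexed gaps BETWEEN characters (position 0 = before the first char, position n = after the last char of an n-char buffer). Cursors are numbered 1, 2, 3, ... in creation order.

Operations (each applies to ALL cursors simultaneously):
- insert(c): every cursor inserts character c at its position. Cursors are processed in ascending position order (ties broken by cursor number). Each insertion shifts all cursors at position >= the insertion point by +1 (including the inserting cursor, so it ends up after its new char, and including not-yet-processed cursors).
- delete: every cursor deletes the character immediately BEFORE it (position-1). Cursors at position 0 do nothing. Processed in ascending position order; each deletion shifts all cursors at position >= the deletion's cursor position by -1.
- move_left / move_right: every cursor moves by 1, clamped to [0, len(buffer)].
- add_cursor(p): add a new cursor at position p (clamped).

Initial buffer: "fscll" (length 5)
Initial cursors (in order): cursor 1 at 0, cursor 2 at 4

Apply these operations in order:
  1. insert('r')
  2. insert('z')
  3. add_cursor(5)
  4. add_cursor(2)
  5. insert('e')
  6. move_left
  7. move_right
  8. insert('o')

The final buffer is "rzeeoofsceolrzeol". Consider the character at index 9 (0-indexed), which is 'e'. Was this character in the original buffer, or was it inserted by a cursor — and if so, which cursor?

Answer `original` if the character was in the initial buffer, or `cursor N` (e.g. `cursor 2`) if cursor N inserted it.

Answer: cursor 3

Derivation:
After op 1 (insert('r')): buffer="rfsclrl" (len 7), cursors c1@1 c2@6, authorship 1....2.
After op 2 (insert('z')): buffer="rzfsclrzl" (len 9), cursors c1@2 c2@8, authorship 11....22.
After op 3 (add_cursor(5)): buffer="rzfsclrzl" (len 9), cursors c1@2 c3@5 c2@8, authorship 11....22.
After op 4 (add_cursor(2)): buffer="rzfsclrzl" (len 9), cursors c1@2 c4@2 c3@5 c2@8, authorship 11....22.
After op 5 (insert('e')): buffer="rzeefscelrzel" (len 13), cursors c1@4 c4@4 c3@8 c2@12, authorship 1114...3.222.
After op 6 (move_left): buffer="rzeefscelrzel" (len 13), cursors c1@3 c4@3 c3@7 c2@11, authorship 1114...3.222.
After op 7 (move_right): buffer="rzeefscelrzel" (len 13), cursors c1@4 c4@4 c3@8 c2@12, authorship 1114...3.222.
After op 8 (insert('o')): buffer="rzeeoofsceolrzeol" (len 17), cursors c1@6 c4@6 c3@11 c2@16, authorship 111414...33.2222.
Authorship (.=original, N=cursor N): 1 1 1 4 1 4 . . . 3 3 . 2 2 2 2 .
Index 9: author = 3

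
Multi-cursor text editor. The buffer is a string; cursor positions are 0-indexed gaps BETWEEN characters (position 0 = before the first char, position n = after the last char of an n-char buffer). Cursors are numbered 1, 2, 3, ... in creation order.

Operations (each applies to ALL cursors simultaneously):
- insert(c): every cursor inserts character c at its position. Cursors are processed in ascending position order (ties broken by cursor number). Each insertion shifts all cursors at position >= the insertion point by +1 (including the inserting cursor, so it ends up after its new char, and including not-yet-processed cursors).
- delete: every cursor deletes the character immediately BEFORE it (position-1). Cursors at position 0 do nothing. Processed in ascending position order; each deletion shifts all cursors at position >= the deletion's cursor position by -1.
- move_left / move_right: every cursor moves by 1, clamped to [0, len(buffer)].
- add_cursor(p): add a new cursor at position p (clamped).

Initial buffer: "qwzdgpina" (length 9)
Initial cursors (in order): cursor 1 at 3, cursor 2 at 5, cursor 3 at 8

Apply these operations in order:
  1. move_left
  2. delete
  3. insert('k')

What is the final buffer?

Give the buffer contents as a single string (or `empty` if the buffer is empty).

After op 1 (move_left): buffer="qwzdgpina" (len 9), cursors c1@2 c2@4 c3@7, authorship .........
After op 2 (delete): buffer="qzgpna" (len 6), cursors c1@1 c2@2 c3@4, authorship ......
After op 3 (insert('k')): buffer="qkzkgpkna" (len 9), cursors c1@2 c2@4 c3@7, authorship .1.2..3..

Answer: qkzkgpkna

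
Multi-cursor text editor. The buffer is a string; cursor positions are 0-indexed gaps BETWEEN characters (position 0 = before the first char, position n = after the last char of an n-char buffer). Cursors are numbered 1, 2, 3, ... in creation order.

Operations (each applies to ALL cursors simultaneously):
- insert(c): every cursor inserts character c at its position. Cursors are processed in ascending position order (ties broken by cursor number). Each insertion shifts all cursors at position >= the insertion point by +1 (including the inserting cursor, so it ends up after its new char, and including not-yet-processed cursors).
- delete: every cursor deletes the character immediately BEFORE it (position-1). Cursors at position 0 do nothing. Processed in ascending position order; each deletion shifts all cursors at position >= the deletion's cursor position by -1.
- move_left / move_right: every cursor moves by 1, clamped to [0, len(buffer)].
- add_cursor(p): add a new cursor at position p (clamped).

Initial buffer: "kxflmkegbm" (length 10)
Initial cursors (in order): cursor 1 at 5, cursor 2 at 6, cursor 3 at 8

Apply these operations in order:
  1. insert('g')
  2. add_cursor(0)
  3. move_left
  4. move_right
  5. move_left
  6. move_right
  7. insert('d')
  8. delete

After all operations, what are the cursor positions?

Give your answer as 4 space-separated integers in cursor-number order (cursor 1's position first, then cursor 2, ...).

Answer: 6 8 11 1

Derivation:
After op 1 (insert('g')): buffer="kxflmgkgeggbm" (len 13), cursors c1@6 c2@8 c3@11, authorship .....1.2..3..
After op 2 (add_cursor(0)): buffer="kxflmgkgeggbm" (len 13), cursors c4@0 c1@6 c2@8 c3@11, authorship .....1.2..3..
After op 3 (move_left): buffer="kxflmgkgeggbm" (len 13), cursors c4@0 c1@5 c2@7 c3@10, authorship .....1.2..3..
After op 4 (move_right): buffer="kxflmgkgeggbm" (len 13), cursors c4@1 c1@6 c2@8 c3@11, authorship .....1.2..3..
After op 5 (move_left): buffer="kxflmgkgeggbm" (len 13), cursors c4@0 c1@5 c2@7 c3@10, authorship .....1.2..3..
After op 6 (move_right): buffer="kxflmgkgeggbm" (len 13), cursors c4@1 c1@6 c2@8 c3@11, authorship .....1.2..3..
After op 7 (insert('d')): buffer="kdxflmgdkgdeggdbm" (len 17), cursors c4@2 c1@8 c2@11 c3@15, authorship .4....11.22..33..
After op 8 (delete): buffer="kxflmgkgeggbm" (len 13), cursors c4@1 c1@6 c2@8 c3@11, authorship .....1.2..3..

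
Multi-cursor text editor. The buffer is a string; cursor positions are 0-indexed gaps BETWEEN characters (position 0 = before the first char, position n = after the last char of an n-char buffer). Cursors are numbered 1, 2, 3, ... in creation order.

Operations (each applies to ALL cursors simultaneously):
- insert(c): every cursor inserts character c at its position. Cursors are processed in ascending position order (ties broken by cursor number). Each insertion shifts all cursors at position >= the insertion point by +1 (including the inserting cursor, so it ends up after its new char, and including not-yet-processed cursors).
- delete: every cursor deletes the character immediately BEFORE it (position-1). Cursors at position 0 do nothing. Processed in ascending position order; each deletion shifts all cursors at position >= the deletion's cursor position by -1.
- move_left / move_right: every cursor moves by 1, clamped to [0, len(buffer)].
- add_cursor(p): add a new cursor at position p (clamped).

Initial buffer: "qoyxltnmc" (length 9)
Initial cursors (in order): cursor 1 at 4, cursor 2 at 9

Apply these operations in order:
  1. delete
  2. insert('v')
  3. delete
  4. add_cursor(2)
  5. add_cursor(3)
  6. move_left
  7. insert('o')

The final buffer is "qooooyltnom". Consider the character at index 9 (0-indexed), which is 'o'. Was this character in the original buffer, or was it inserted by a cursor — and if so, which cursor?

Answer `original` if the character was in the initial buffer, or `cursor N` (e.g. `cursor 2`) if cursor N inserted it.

Answer: cursor 2

Derivation:
After op 1 (delete): buffer="qoyltnm" (len 7), cursors c1@3 c2@7, authorship .......
After op 2 (insert('v')): buffer="qoyvltnmv" (len 9), cursors c1@4 c2@9, authorship ...1....2
After op 3 (delete): buffer="qoyltnm" (len 7), cursors c1@3 c2@7, authorship .......
After op 4 (add_cursor(2)): buffer="qoyltnm" (len 7), cursors c3@2 c1@3 c2@7, authorship .......
After op 5 (add_cursor(3)): buffer="qoyltnm" (len 7), cursors c3@2 c1@3 c4@3 c2@7, authorship .......
After op 6 (move_left): buffer="qoyltnm" (len 7), cursors c3@1 c1@2 c4@2 c2@6, authorship .......
After op 7 (insert('o')): buffer="qooooyltnom" (len 11), cursors c3@2 c1@5 c4@5 c2@10, authorship .3.14....2.
Authorship (.=original, N=cursor N): . 3 . 1 4 . . . . 2 .
Index 9: author = 2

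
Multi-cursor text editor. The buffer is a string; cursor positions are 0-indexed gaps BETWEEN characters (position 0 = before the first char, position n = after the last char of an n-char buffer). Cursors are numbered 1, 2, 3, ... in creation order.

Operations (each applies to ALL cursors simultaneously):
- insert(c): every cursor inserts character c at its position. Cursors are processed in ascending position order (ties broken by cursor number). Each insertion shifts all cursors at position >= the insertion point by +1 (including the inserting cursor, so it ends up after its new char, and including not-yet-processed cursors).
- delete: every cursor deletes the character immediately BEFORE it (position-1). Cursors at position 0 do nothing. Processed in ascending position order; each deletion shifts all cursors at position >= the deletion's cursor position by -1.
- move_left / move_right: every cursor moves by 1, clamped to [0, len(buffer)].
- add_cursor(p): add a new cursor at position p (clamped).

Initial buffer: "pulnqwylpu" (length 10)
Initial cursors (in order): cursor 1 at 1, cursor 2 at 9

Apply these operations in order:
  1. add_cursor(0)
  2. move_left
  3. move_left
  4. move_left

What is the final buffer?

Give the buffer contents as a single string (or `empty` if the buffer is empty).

Answer: pulnqwylpu

Derivation:
After op 1 (add_cursor(0)): buffer="pulnqwylpu" (len 10), cursors c3@0 c1@1 c2@9, authorship ..........
After op 2 (move_left): buffer="pulnqwylpu" (len 10), cursors c1@0 c3@0 c2@8, authorship ..........
After op 3 (move_left): buffer="pulnqwylpu" (len 10), cursors c1@0 c3@0 c2@7, authorship ..........
After op 4 (move_left): buffer="pulnqwylpu" (len 10), cursors c1@0 c3@0 c2@6, authorship ..........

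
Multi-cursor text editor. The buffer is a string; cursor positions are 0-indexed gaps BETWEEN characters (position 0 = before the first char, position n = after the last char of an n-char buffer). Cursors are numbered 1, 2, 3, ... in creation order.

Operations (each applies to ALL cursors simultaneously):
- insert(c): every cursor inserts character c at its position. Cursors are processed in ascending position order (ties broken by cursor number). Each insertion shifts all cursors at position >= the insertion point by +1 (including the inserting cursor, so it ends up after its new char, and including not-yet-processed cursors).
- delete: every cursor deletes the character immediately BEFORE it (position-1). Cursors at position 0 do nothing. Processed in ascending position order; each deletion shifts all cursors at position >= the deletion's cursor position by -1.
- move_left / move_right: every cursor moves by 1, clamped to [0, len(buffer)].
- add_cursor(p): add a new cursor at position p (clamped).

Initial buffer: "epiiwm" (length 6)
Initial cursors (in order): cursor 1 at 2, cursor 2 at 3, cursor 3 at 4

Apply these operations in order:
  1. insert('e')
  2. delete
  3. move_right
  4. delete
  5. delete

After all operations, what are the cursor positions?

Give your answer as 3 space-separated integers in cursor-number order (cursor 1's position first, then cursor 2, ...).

Answer: 0 0 0

Derivation:
After op 1 (insert('e')): buffer="epeieiewm" (len 9), cursors c1@3 c2@5 c3@7, authorship ..1.2.3..
After op 2 (delete): buffer="epiiwm" (len 6), cursors c1@2 c2@3 c3@4, authorship ......
After op 3 (move_right): buffer="epiiwm" (len 6), cursors c1@3 c2@4 c3@5, authorship ......
After op 4 (delete): buffer="epm" (len 3), cursors c1@2 c2@2 c3@2, authorship ...
After op 5 (delete): buffer="m" (len 1), cursors c1@0 c2@0 c3@0, authorship .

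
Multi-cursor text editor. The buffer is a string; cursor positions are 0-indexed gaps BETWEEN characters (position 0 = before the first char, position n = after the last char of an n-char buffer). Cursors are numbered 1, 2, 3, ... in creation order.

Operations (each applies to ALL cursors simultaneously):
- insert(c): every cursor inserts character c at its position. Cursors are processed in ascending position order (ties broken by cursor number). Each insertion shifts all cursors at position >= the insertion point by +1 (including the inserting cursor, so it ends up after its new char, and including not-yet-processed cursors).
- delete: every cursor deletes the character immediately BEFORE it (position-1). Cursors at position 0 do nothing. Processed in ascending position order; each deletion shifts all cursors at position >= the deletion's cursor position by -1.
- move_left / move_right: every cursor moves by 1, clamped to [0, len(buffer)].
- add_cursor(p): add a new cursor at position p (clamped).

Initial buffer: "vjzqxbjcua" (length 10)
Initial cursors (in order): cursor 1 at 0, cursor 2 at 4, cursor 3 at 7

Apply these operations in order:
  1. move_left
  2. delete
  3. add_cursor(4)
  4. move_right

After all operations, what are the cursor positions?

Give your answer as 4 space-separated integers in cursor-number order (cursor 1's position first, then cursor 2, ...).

Answer: 1 3 5 5

Derivation:
After op 1 (move_left): buffer="vjzqxbjcua" (len 10), cursors c1@0 c2@3 c3@6, authorship ..........
After op 2 (delete): buffer="vjqxjcua" (len 8), cursors c1@0 c2@2 c3@4, authorship ........
After op 3 (add_cursor(4)): buffer="vjqxjcua" (len 8), cursors c1@0 c2@2 c3@4 c4@4, authorship ........
After op 4 (move_right): buffer="vjqxjcua" (len 8), cursors c1@1 c2@3 c3@5 c4@5, authorship ........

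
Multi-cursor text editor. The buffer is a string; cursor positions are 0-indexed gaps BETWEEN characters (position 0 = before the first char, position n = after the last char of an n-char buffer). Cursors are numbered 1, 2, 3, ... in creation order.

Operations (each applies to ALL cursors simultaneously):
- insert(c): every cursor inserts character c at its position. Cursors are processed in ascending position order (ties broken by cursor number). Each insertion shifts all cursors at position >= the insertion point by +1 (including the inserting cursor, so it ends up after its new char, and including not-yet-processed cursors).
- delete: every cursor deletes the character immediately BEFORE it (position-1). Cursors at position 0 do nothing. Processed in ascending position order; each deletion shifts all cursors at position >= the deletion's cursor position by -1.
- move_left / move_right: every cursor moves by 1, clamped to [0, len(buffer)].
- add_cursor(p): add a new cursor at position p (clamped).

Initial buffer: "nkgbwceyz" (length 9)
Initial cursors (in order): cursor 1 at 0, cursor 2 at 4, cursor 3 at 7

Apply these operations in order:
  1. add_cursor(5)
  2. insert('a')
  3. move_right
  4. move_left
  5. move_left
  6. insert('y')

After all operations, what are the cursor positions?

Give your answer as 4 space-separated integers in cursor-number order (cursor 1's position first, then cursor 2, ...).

Answer: 1 7 14 10

Derivation:
After op 1 (add_cursor(5)): buffer="nkgbwceyz" (len 9), cursors c1@0 c2@4 c4@5 c3@7, authorship .........
After op 2 (insert('a')): buffer="ankgbawaceayz" (len 13), cursors c1@1 c2@6 c4@8 c3@11, authorship 1....2.4..3..
After op 3 (move_right): buffer="ankgbawaceayz" (len 13), cursors c1@2 c2@7 c4@9 c3@12, authorship 1....2.4..3..
After op 4 (move_left): buffer="ankgbawaceayz" (len 13), cursors c1@1 c2@6 c4@8 c3@11, authorship 1....2.4..3..
After op 5 (move_left): buffer="ankgbawaceayz" (len 13), cursors c1@0 c2@5 c4@7 c3@10, authorship 1....2.4..3..
After op 6 (insert('y')): buffer="yankgbyawyaceyayz" (len 17), cursors c1@1 c2@7 c4@10 c3@14, authorship 11....22.44..33..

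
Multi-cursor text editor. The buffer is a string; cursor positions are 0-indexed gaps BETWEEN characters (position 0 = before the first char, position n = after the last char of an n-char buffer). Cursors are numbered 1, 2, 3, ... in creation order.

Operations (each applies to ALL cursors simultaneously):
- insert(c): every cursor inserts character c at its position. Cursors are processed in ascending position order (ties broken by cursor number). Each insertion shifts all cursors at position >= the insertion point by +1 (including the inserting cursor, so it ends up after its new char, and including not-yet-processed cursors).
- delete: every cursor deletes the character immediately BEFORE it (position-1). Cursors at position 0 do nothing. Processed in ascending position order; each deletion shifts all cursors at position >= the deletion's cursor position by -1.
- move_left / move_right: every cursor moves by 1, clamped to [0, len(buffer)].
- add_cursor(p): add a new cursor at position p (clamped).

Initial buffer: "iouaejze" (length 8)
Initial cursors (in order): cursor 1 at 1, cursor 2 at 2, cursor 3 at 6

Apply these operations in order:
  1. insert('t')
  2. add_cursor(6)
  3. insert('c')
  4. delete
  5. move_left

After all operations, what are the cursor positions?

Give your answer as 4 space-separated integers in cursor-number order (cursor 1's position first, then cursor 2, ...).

Answer: 1 3 8 5

Derivation:
After op 1 (insert('t')): buffer="itotuaejtze" (len 11), cursors c1@2 c2@4 c3@9, authorship .1.2....3..
After op 2 (add_cursor(6)): buffer="itotuaejtze" (len 11), cursors c1@2 c2@4 c4@6 c3@9, authorship .1.2....3..
After op 3 (insert('c')): buffer="itcotcuacejtcze" (len 15), cursors c1@3 c2@6 c4@9 c3@13, authorship .11.22..4..33..
After op 4 (delete): buffer="itotuaejtze" (len 11), cursors c1@2 c2@4 c4@6 c3@9, authorship .1.2....3..
After op 5 (move_left): buffer="itotuaejtze" (len 11), cursors c1@1 c2@3 c4@5 c3@8, authorship .1.2....3..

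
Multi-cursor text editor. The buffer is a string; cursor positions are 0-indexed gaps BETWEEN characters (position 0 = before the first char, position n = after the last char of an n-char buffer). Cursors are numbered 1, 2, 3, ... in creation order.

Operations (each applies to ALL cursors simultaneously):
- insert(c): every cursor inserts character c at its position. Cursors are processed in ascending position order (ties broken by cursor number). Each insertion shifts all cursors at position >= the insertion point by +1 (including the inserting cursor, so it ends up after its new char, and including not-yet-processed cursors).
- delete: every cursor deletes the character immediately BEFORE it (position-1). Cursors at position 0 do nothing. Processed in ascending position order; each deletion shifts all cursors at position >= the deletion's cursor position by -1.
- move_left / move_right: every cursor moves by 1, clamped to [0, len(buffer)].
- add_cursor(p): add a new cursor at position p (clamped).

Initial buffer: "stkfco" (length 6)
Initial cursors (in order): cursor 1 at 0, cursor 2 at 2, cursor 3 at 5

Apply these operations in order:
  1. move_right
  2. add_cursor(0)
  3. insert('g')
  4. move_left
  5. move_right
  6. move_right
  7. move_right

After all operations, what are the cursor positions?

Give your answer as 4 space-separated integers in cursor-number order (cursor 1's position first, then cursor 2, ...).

Answer: 5 8 10 3

Derivation:
After op 1 (move_right): buffer="stkfco" (len 6), cursors c1@1 c2@3 c3@6, authorship ......
After op 2 (add_cursor(0)): buffer="stkfco" (len 6), cursors c4@0 c1@1 c2@3 c3@6, authorship ......
After op 3 (insert('g')): buffer="gsgtkgfcog" (len 10), cursors c4@1 c1@3 c2@6 c3@10, authorship 4.1..2...3
After op 4 (move_left): buffer="gsgtkgfcog" (len 10), cursors c4@0 c1@2 c2@5 c3@9, authorship 4.1..2...3
After op 5 (move_right): buffer="gsgtkgfcog" (len 10), cursors c4@1 c1@3 c2@6 c3@10, authorship 4.1..2...3
After op 6 (move_right): buffer="gsgtkgfcog" (len 10), cursors c4@2 c1@4 c2@7 c3@10, authorship 4.1..2...3
After op 7 (move_right): buffer="gsgtkgfcog" (len 10), cursors c4@3 c1@5 c2@8 c3@10, authorship 4.1..2...3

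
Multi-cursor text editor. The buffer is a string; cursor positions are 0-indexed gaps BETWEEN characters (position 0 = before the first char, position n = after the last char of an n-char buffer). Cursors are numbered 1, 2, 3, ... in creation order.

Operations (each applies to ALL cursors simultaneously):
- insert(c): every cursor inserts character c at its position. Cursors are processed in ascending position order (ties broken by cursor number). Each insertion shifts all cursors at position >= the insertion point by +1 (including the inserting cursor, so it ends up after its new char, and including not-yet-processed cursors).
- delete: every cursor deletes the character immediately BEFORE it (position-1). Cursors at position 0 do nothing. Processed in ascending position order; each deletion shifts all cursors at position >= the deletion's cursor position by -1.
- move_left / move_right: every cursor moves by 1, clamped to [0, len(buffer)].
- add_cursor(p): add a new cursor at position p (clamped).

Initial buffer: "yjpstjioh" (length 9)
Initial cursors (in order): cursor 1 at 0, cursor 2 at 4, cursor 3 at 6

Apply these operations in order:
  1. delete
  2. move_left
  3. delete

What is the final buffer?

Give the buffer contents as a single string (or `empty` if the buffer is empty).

Answer: ytioh

Derivation:
After op 1 (delete): buffer="yjptioh" (len 7), cursors c1@0 c2@3 c3@4, authorship .......
After op 2 (move_left): buffer="yjptioh" (len 7), cursors c1@0 c2@2 c3@3, authorship .......
After op 3 (delete): buffer="ytioh" (len 5), cursors c1@0 c2@1 c3@1, authorship .....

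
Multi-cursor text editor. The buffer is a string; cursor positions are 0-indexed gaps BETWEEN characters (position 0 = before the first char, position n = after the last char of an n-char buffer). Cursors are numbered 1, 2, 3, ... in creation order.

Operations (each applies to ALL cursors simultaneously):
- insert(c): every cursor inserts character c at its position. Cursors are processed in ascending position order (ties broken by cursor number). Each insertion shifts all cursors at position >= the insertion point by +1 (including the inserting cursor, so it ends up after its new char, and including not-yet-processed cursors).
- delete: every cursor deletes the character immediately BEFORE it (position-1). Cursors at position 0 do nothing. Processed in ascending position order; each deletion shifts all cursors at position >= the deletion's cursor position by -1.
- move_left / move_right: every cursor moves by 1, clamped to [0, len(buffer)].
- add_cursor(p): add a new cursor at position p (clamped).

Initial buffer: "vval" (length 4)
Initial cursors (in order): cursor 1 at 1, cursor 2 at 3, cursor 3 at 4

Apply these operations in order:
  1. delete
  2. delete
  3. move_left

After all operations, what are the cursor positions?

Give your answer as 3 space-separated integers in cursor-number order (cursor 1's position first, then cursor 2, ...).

Answer: 0 0 0

Derivation:
After op 1 (delete): buffer="v" (len 1), cursors c1@0 c2@1 c3@1, authorship .
After op 2 (delete): buffer="" (len 0), cursors c1@0 c2@0 c3@0, authorship 
After op 3 (move_left): buffer="" (len 0), cursors c1@0 c2@0 c3@0, authorship 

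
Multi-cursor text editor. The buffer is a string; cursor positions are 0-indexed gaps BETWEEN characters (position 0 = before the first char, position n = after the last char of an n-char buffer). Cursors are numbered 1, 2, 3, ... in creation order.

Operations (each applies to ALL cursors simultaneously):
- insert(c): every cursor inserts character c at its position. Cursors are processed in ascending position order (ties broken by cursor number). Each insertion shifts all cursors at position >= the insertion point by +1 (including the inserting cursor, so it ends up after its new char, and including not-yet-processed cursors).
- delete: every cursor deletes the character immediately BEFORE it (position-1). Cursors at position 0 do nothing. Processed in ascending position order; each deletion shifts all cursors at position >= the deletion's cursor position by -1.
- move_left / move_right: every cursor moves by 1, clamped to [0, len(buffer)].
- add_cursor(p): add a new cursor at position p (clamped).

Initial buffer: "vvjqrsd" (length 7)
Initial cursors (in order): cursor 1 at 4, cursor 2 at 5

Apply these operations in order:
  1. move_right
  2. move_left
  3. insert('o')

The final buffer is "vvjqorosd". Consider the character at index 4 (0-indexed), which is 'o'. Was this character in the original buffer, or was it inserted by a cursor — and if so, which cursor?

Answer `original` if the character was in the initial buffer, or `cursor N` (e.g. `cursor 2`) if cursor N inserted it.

After op 1 (move_right): buffer="vvjqrsd" (len 7), cursors c1@5 c2@6, authorship .......
After op 2 (move_left): buffer="vvjqrsd" (len 7), cursors c1@4 c2@5, authorship .......
After op 3 (insert('o')): buffer="vvjqorosd" (len 9), cursors c1@5 c2@7, authorship ....1.2..
Authorship (.=original, N=cursor N): . . . . 1 . 2 . .
Index 4: author = 1

Answer: cursor 1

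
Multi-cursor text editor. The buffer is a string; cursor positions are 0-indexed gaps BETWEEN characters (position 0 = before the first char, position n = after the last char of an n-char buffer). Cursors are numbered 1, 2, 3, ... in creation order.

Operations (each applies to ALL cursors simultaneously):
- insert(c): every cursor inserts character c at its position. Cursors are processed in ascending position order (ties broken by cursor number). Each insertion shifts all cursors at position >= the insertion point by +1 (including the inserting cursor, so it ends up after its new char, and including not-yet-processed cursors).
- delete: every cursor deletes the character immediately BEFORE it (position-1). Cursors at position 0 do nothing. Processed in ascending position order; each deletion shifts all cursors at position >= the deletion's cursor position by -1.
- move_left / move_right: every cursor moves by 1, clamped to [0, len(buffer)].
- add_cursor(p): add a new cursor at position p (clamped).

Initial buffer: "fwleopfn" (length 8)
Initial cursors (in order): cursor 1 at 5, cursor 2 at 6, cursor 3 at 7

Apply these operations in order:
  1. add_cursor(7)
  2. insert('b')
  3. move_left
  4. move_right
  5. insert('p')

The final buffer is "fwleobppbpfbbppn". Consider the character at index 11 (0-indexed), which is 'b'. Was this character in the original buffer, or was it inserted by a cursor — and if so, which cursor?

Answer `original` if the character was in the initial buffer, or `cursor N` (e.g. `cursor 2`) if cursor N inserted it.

Answer: cursor 3

Derivation:
After op 1 (add_cursor(7)): buffer="fwleopfn" (len 8), cursors c1@5 c2@6 c3@7 c4@7, authorship ........
After op 2 (insert('b')): buffer="fwleobpbfbbn" (len 12), cursors c1@6 c2@8 c3@11 c4@11, authorship .....1.2.34.
After op 3 (move_left): buffer="fwleobpbfbbn" (len 12), cursors c1@5 c2@7 c3@10 c4@10, authorship .....1.2.34.
After op 4 (move_right): buffer="fwleobpbfbbn" (len 12), cursors c1@6 c2@8 c3@11 c4@11, authorship .....1.2.34.
After op 5 (insert('p')): buffer="fwleobppbpfbbppn" (len 16), cursors c1@7 c2@10 c3@15 c4@15, authorship .....11.22.3434.
Authorship (.=original, N=cursor N): . . . . . 1 1 . 2 2 . 3 4 3 4 .
Index 11: author = 3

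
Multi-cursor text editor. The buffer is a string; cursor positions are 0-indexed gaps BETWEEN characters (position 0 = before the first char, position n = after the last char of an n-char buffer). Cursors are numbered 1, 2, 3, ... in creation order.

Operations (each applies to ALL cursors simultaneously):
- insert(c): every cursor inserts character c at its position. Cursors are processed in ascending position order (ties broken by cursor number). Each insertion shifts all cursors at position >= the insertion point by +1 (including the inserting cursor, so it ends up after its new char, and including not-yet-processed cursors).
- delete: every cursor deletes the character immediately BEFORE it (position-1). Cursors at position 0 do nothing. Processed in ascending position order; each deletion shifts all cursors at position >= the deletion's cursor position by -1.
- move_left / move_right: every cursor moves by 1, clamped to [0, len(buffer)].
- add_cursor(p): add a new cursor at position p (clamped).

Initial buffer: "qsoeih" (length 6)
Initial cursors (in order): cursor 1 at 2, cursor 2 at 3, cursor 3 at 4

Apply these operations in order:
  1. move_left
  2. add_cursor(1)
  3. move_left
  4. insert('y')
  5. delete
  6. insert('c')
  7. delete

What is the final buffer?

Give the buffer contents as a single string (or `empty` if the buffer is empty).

Answer: qsoeih

Derivation:
After op 1 (move_left): buffer="qsoeih" (len 6), cursors c1@1 c2@2 c3@3, authorship ......
After op 2 (add_cursor(1)): buffer="qsoeih" (len 6), cursors c1@1 c4@1 c2@2 c3@3, authorship ......
After op 3 (move_left): buffer="qsoeih" (len 6), cursors c1@0 c4@0 c2@1 c3@2, authorship ......
After op 4 (insert('y')): buffer="yyqysyoeih" (len 10), cursors c1@2 c4@2 c2@4 c3@6, authorship 14.2.3....
After op 5 (delete): buffer="qsoeih" (len 6), cursors c1@0 c4@0 c2@1 c3@2, authorship ......
After op 6 (insert('c')): buffer="ccqcscoeih" (len 10), cursors c1@2 c4@2 c2@4 c3@6, authorship 14.2.3....
After op 7 (delete): buffer="qsoeih" (len 6), cursors c1@0 c4@0 c2@1 c3@2, authorship ......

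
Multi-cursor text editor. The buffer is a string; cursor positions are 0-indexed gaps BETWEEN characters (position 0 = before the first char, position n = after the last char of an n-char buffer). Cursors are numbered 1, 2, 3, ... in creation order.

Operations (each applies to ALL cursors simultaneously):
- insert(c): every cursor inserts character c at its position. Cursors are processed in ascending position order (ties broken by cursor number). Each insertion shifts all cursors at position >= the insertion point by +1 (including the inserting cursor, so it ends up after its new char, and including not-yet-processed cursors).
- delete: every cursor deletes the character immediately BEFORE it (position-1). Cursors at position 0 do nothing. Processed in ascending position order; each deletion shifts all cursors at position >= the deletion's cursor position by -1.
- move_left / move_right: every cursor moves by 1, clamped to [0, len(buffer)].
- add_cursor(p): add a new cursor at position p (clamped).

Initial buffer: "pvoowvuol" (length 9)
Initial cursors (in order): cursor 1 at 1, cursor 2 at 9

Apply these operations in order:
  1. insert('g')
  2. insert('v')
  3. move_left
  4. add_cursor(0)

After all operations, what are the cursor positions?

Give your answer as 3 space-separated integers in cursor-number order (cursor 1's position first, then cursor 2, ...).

After op 1 (insert('g')): buffer="pgvoowvuolg" (len 11), cursors c1@2 c2@11, authorship .1........2
After op 2 (insert('v')): buffer="pgvvoowvuolgv" (len 13), cursors c1@3 c2@13, authorship .11........22
After op 3 (move_left): buffer="pgvvoowvuolgv" (len 13), cursors c1@2 c2@12, authorship .11........22
After op 4 (add_cursor(0)): buffer="pgvvoowvuolgv" (len 13), cursors c3@0 c1@2 c2@12, authorship .11........22

Answer: 2 12 0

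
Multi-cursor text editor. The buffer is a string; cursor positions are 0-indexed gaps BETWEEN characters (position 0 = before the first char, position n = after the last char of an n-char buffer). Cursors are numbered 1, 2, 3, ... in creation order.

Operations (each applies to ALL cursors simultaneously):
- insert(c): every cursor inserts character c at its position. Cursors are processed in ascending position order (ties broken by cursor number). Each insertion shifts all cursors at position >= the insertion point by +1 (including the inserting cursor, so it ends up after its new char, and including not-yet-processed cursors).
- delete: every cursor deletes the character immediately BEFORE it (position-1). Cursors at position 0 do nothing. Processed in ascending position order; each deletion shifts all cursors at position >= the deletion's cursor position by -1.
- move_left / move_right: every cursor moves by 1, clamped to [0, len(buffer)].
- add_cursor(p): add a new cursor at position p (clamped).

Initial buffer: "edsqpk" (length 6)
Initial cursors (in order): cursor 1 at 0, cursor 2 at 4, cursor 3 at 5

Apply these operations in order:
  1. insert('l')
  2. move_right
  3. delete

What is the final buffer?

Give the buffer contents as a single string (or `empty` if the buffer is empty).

After op 1 (insert('l')): buffer="ledsqlplk" (len 9), cursors c1@1 c2@6 c3@8, authorship 1....2.3.
After op 2 (move_right): buffer="ledsqlplk" (len 9), cursors c1@2 c2@7 c3@9, authorship 1....2.3.
After op 3 (delete): buffer="ldsqll" (len 6), cursors c1@1 c2@5 c3@6, authorship 1...23

Answer: ldsqll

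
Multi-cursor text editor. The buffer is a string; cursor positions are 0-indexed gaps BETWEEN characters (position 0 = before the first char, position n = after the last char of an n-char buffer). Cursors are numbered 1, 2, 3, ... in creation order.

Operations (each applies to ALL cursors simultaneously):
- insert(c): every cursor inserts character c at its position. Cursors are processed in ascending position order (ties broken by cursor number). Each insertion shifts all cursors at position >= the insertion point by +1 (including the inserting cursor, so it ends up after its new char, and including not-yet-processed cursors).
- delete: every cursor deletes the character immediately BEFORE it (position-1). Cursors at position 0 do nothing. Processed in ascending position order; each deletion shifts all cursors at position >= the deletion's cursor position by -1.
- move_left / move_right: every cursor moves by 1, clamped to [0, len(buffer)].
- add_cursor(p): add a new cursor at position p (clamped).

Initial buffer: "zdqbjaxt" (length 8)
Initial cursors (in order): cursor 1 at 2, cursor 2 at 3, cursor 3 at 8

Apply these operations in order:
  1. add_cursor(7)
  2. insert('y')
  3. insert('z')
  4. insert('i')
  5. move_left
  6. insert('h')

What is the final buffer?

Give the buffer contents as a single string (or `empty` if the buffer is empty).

Answer: zdyzhiqyzhibjaxyzhityzhi

Derivation:
After op 1 (add_cursor(7)): buffer="zdqbjaxt" (len 8), cursors c1@2 c2@3 c4@7 c3@8, authorship ........
After op 2 (insert('y')): buffer="zdyqybjaxyty" (len 12), cursors c1@3 c2@5 c4@10 c3@12, authorship ..1.2....4.3
After op 3 (insert('z')): buffer="zdyzqyzbjaxyztyz" (len 16), cursors c1@4 c2@7 c4@13 c3@16, authorship ..11.22....44.33
After op 4 (insert('i')): buffer="zdyziqyzibjaxyzityzi" (len 20), cursors c1@5 c2@9 c4@16 c3@20, authorship ..111.222....444.333
After op 5 (move_left): buffer="zdyziqyzibjaxyzityzi" (len 20), cursors c1@4 c2@8 c4@15 c3@19, authorship ..111.222....444.333
After op 6 (insert('h')): buffer="zdyzhiqyzhibjaxyzhityzhi" (len 24), cursors c1@5 c2@10 c4@18 c3@23, authorship ..1111.2222....4444.3333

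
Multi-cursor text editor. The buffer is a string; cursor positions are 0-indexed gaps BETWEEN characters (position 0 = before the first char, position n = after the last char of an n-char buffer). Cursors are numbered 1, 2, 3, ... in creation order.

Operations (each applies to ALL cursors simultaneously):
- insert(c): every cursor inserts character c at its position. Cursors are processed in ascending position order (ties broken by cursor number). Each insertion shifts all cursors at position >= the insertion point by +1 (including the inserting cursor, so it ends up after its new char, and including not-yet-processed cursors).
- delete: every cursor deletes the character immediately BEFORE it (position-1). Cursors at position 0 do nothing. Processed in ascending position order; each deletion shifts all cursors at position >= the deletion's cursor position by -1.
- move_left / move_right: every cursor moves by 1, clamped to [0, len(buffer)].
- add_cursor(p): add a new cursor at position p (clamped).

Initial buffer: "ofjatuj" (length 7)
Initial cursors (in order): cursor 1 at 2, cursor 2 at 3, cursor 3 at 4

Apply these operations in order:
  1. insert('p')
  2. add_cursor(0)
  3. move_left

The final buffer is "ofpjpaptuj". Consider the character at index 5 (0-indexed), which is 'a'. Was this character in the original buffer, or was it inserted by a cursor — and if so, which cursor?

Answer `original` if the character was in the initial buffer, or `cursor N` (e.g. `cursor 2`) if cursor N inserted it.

Answer: original

Derivation:
After op 1 (insert('p')): buffer="ofpjpaptuj" (len 10), cursors c1@3 c2@5 c3@7, authorship ..1.2.3...
After op 2 (add_cursor(0)): buffer="ofpjpaptuj" (len 10), cursors c4@0 c1@3 c2@5 c3@7, authorship ..1.2.3...
After op 3 (move_left): buffer="ofpjpaptuj" (len 10), cursors c4@0 c1@2 c2@4 c3@6, authorship ..1.2.3...
Authorship (.=original, N=cursor N): . . 1 . 2 . 3 . . .
Index 5: author = original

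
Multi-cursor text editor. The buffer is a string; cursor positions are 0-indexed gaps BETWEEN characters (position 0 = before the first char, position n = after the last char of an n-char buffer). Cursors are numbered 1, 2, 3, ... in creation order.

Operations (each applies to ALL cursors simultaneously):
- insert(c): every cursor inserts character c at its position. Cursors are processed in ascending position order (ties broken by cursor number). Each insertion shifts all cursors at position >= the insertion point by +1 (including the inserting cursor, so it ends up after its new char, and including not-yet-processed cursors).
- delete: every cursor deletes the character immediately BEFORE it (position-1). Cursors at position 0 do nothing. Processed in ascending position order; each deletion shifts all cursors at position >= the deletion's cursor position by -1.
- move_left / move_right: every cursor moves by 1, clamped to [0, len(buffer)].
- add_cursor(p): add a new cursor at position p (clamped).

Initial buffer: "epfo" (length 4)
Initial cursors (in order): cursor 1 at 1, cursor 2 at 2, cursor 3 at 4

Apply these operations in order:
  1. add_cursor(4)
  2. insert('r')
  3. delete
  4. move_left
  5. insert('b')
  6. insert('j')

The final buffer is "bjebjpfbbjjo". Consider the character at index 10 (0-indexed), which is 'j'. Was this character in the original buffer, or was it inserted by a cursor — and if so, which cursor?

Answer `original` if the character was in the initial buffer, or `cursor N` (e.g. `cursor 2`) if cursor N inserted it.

After op 1 (add_cursor(4)): buffer="epfo" (len 4), cursors c1@1 c2@2 c3@4 c4@4, authorship ....
After op 2 (insert('r')): buffer="erprforr" (len 8), cursors c1@2 c2@4 c3@8 c4@8, authorship .1.2..34
After op 3 (delete): buffer="epfo" (len 4), cursors c1@1 c2@2 c3@4 c4@4, authorship ....
After op 4 (move_left): buffer="epfo" (len 4), cursors c1@0 c2@1 c3@3 c4@3, authorship ....
After op 5 (insert('b')): buffer="bebpfbbo" (len 8), cursors c1@1 c2@3 c3@7 c4@7, authorship 1.2..34.
After op 6 (insert('j')): buffer="bjebjpfbbjjo" (len 12), cursors c1@2 c2@5 c3@11 c4@11, authorship 11.22..3434.
Authorship (.=original, N=cursor N): 1 1 . 2 2 . . 3 4 3 4 .
Index 10: author = 4

Answer: cursor 4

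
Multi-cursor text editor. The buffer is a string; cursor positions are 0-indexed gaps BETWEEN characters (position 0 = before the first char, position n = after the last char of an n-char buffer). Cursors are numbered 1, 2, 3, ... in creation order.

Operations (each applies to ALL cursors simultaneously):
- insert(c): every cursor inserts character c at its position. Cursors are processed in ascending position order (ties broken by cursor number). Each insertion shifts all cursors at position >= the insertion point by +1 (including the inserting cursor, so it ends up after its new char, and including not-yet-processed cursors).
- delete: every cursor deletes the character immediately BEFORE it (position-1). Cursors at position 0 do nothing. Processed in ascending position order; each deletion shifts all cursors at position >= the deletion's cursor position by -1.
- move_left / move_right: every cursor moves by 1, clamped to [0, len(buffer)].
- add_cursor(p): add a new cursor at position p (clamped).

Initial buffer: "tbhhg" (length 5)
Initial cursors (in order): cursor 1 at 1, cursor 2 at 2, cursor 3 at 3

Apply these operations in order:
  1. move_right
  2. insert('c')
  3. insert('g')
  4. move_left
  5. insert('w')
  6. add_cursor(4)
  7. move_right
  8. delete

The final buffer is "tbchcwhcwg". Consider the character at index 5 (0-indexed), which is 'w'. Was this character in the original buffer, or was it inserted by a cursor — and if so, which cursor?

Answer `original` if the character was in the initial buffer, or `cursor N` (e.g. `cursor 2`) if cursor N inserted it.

Answer: cursor 2

Derivation:
After op 1 (move_right): buffer="tbhhg" (len 5), cursors c1@2 c2@3 c3@4, authorship .....
After op 2 (insert('c')): buffer="tbchchcg" (len 8), cursors c1@3 c2@5 c3@7, authorship ..1.2.3.
After op 3 (insert('g')): buffer="tbcghcghcgg" (len 11), cursors c1@4 c2@7 c3@10, authorship ..11.22.33.
After op 4 (move_left): buffer="tbcghcghcgg" (len 11), cursors c1@3 c2@6 c3@9, authorship ..11.22.33.
After op 5 (insert('w')): buffer="tbcwghcwghcwgg" (len 14), cursors c1@4 c2@8 c3@12, authorship ..111.222.333.
After op 6 (add_cursor(4)): buffer="tbcwghcwghcwgg" (len 14), cursors c1@4 c4@4 c2@8 c3@12, authorship ..111.222.333.
After op 7 (move_right): buffer="tbcwghcwghcwgg" (len 14), cursors c1@5 c4@5 c2@9 c3@13, authorship ..111.222.333.
After op 8 (delete): buffer="tbchcwhcwg" (len 10), cursors c1@3 c4@3 c2@6 c3@9, authorship ..1.22.33.
Authorship (.=original, N=cursor N): . . 1 . 2 2 . 3 3 .
Index 5: author = 2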